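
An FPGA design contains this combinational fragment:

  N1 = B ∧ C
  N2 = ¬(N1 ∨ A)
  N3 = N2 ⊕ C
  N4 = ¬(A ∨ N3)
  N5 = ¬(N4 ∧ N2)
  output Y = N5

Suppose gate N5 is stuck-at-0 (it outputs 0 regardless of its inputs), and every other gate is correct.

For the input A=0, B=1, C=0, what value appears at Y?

Propagate with N5 forced: N1=0, N2=1, N3=1, N4=0, N5=0 [stuck-at-0].
So Y = 0. (Without the fault it would be 1.)

0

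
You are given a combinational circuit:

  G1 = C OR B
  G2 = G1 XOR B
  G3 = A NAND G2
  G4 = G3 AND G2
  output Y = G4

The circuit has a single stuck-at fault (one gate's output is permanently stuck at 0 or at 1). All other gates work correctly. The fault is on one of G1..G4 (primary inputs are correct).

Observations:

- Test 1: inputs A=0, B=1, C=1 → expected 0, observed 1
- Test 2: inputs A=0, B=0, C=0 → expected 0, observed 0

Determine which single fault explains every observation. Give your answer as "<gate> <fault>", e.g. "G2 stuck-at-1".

Fault-free values for test 1 (A=0, B=1, C=1): G1=1, G2=0, G3=1, G4=0, giving Y=0. Observed 1.
Test 1: faults giving observed 1 are {G1 stuck-at-0, G2 stuck-at-1, G4 stuck-at-1}.
Test 2 (A=0, B=0, C=0): fault-free G1=0, G2=0, G3=1, G4=0 → 0; observed 0. Eliminates G2 stuck-at-1, G4 stuck-at-1.
Only G1 stuck-at-0 is consistent with every test.

G1 stuck-at-0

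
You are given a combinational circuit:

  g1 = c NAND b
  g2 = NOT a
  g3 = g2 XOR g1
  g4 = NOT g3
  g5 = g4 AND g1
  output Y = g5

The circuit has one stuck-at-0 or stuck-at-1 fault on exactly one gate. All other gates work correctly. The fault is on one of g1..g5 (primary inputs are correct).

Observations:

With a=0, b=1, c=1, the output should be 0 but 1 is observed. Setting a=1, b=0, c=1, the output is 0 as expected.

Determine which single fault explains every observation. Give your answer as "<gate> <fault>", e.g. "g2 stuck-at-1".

g1 stuck-at-1

Fault-free values for test 1 (a=0, b=1, c=1): g1=0, g2=1, g3=1, g4=0, g5=0, giving Y=0. Observed 1.
Test 1: faults giving observed 1 are {g1 stuck-at-1, g5 stuck-at-1}.
Test 2 (a=1, b=0, c=1): fault-free g1=1, g2=0, g3=1, g4=0, g5=0 → 0; observed 0. Eliminates g5 stuck-at-1.
Only g1 stuck-at-1 is consistent with every test.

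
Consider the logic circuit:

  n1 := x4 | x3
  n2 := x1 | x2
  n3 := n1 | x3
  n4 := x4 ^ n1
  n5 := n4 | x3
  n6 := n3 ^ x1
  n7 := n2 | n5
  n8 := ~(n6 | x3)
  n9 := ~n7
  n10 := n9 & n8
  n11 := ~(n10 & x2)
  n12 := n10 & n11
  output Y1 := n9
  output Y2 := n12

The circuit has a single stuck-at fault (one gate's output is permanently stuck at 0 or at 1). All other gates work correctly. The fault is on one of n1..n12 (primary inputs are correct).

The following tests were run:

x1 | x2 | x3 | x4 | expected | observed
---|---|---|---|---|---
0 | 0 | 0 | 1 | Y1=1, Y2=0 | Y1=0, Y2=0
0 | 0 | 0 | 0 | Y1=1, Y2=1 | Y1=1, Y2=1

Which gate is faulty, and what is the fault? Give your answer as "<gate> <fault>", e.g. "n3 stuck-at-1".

Fault-free values for test 1 (x1=0, x2=0, x3=0, x4=1): n1=1, n2=0, n3=1, n4=0, n5=0, n6=1, n7=0, n8=0, n9=1, n10=0, n11=1, n12=0, giving Y1=1, Y2=0. Observed Y1=0, Y2=0.
Test 1: faults giving observed Y1=0, Y2=0 are {n1 stuck-at-0, n2 stuck-at-1, n4 stuck-at-1, n5 stuck-at-1, n7 stuck-at-1, n9 stuck-at-0}.
Test 2 (x1=0, x2=0, x3=0, x4=0): fault-free n1=0, n2=0, n3=0, n4=0, n5=0, n6=0, n7=0, n8=1, n9=1, n10=1, n11=1, n12=1 → Y1=1, Y2=1; observed Y1=1, Y2=1. Eliminates n2 stuck-at-1, n4 stuck-at-1, n5 stuck-at-1, n7 stuck-at-1, n9 stuck-at-0.
Only n1 stuck-at-0 is consistent with every test.

n1 stuck-at-0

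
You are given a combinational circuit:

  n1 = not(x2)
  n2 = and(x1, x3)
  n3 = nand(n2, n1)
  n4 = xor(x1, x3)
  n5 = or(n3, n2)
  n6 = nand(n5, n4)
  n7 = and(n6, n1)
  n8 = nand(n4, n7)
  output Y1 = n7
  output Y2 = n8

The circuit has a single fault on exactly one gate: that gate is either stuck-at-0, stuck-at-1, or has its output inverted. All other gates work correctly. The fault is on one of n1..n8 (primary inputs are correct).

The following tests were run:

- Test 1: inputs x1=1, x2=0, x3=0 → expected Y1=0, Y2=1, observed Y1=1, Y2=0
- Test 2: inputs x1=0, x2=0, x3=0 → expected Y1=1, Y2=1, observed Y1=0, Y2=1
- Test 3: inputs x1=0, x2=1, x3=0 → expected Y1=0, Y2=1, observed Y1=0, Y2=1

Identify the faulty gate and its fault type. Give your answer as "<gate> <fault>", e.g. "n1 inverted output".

Fault-free values for test 1 (x1=1, x2=0, x3=0): n1=1, n2=0, n3=1, n4=1, n5=1, n6=0, n7=0, n8=1, giving Y1=0, Y2=1. Observed Y1=1, Y2=0.
Test 1: faults giving observed Y1=1, Y2=0 are {n3 stuck-at-0, n3 inverted output, n5 stuck-at-0, n5 inverted output, n6 stuck-at-1, n6 inverted output, n7 stuck-at-1, n7 inverted output}.
Test 2 (x1=0, x2=0, x3=0): fault-free n1=1, n2=0, n3=1, n4=0, n5=1, n6=1, n7=1, n8=1 → Y1=1, Y2=1; observed Y1=0, Y2=1. Eliminates n3 stuck-at-0, n3 inverted output, n5 stuck-at-0, n5 inverted output, n6 stuck-at-1, n7 stuck-at-1.
Test 3 (x1=0, x2=1, x3=0): fault-free n1=0, n2=0, n3=1, n4=0, n5=1, n6=1, n7=0, n8=1 → Y1=0, Y2=1; observed Y1=0, Y2=1. Eliminates n7 inverted output.
Only n6 inverted output is consistent with every test.

n6 inverted output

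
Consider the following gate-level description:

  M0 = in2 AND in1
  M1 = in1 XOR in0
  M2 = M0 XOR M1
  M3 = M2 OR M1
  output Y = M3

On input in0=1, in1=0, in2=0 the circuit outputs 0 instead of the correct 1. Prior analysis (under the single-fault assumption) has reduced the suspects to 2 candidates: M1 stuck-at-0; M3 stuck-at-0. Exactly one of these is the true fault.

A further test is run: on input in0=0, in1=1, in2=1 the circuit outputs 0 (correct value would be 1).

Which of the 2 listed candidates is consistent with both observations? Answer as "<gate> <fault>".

M3 stuck-at-0

Evaluate each candidate on input in0=0, in1=1, in2=1:
  M1 stuck-at-0: M0=1, M1=0 [stuck-at-0], M2=1, M3=1 → 1 — eliminated
  M3 stuck-at-0: M0=1, M1=1, M2=0, M3=0 [stuck-at-0] → 0 — matches
Only M3 stuck-at-0 reproduces the observed 0.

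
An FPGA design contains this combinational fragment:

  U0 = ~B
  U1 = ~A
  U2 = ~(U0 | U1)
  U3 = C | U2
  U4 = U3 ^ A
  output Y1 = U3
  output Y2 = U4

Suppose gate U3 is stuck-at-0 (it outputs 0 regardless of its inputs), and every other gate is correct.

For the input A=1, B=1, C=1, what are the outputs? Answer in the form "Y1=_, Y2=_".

Y1=0, Y2=1

Propagate with U3 forced: U0=0, U1=0, U2=1, U3=0 [stuck-at-0], U4=1.
So the outputs are Y1=0, Y2=1. (Without the fault they would be Y1=1, Y2=0.)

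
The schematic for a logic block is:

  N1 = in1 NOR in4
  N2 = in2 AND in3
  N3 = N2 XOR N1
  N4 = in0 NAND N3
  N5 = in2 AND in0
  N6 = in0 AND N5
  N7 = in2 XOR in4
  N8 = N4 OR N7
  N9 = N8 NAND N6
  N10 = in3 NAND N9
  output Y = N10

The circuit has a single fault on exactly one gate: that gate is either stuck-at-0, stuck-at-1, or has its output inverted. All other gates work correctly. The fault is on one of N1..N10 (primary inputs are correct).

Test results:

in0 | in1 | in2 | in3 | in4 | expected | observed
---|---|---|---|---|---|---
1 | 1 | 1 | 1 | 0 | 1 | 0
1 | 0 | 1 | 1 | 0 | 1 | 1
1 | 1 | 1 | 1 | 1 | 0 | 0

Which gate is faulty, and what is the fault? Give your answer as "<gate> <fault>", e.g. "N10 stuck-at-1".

Fault-free values for test 1 (in0=1, in1=1, in2=1, in3=1, in4=0): N1=0, N2=1, N3=1, N4=0, N5=1, N6=1, N7=1, N8=1, N9=0, N10=1, giving Y=1. Observed 0.
Test 1: faults giving observed 0 are {N5 stuck-at-0, N5 inverted output, N6 stuck-at-0, N6 inverted output, N7 stuck-at-0, N7 inverted output, N8 stuck-at-0, N8 inverted output, N9 stuck-at-1, N9 inverted output, N10 stuck-at-0, N10 inverted output}.
Test 2 (in0=1, in1=0, in2=1, in3=1, in4=0): fault-free N1=1, N2=1, N3=0, N4=1, N5=1, N6=1, N7=1, N8=1, N9=0, N10=1 → 1; observed 1. Eliminates N5 stuck-at-0, N5 inverted output, N6 stuck-at-0, N6 inverted output, N8 stuck-at-0, N8 inverted output, N9 stuck-at-1, N9 inverted output, N10 stuck-at-0, N10 inverted output.
Test 3 (in0=1, in1=1, in2=1, in3=1, in4=1): fault-free N1=0, N2=1, N3=1, N4=0, N5=1, N6=1, N7=0, N8=0, N9=1, N10=0 → 0; observed 0. Eliminates N7 inverted output.
Only N7 stuck-at-0 is consistent with every test.

N7 stuck-at-0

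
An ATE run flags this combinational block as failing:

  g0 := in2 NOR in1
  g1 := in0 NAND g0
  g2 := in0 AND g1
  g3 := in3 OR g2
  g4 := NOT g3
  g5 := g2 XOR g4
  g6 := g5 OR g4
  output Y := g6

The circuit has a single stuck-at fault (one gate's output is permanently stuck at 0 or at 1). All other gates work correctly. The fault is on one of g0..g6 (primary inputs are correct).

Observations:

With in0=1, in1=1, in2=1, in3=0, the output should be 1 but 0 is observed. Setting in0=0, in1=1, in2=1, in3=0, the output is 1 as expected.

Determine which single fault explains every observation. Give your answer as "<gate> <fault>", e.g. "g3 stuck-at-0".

g5 stuck-at-0

Fault-free values for test 1 (in0=1, in1=1, in2=1, in3=0): g0=0, g1=1, g2=1, g3=1, g4=0, g5=1, g6=1, giving Y=1. Observed 0.
Test 1: faults giving observed 0 are {g5 stuck-at-0, g6 stuck-at-0}.
Test 2 (in0=0, in1=1, in2=1, in3=0): fault-free g0=0, g1=1, g2=0, g3=0, g4=1, g5=1, g6=1 → 1; observed 1. Eliminates g6 stuck-at-0.
Only g5 stuck-at-0 is consistent with every test.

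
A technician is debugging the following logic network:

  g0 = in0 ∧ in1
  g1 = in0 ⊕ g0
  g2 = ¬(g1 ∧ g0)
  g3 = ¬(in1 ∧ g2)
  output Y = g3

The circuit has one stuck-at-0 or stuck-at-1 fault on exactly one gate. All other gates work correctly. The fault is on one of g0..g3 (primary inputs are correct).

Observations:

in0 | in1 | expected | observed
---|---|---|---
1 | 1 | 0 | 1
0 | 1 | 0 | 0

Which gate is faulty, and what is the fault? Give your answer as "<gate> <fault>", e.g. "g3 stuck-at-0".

g1 stuck-at-1

Fault-free values for test 1 (in0=1, in1=1): g0=1, g1=0, g2=1, g3=0, giving Y=0. Observed 1.
Test 1: faults giving observed 1 are {g1 stuck-at-1, g2 stuck-at-0, g3 stuck-at-1}.
Test 2 (in0=0, in1=1): fault-free g0=0, g1=0, g2=1, g3=0 → 0; observed 0. Eliminates g2 stuck-at-0, g3 stuck-at-1.
Only g1 stuck-at-1 is consistent with every test.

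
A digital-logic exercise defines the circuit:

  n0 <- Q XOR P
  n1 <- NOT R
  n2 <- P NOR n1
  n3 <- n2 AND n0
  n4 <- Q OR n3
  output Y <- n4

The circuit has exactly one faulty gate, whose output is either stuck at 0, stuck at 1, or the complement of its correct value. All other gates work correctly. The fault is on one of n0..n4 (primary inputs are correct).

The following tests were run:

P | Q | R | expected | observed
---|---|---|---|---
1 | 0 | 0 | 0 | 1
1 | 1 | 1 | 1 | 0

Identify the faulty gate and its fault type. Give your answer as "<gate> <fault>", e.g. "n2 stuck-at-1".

Fault-free values for test 1 (P=1, Q=0, R=0): n0=1, n1=1, n2=0, n3=0, n4=0, giving Y=0. Observed 1.
Test 1: faults giving observed 1 are {n2 stuck-at-1, n2 inverted output, n3 stuck-at-1, n3 inverted output, n4 stuck-at-1, n4 inverted output}.
Test 2 (P=1, Q=1, R=1): fault-free n0=0, n1=0, n2=0, n3=0, n4=1 → 1; observed 0. Eliminates n2 stuck-at-1, n2 inverted output, n3 stuck-at-1, n3 inverted output, n4 stuck-at-1.
Only n4 inverted output is consistent with every test.

n4 inverted output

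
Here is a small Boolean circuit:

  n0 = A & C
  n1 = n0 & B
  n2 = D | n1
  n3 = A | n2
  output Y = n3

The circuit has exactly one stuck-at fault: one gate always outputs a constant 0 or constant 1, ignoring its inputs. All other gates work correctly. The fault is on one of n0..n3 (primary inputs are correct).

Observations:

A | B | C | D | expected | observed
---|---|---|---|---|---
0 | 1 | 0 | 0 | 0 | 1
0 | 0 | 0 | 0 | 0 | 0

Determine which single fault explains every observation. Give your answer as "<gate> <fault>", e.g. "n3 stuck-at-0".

Fault-free values for test 1 (A=0, B=1, C=0, D=0): n0=0, n1=0, n2=0, n3=0, giving Y=0. Observed 1.
Test 1: faults giving observed 1 are {n0 stuck-at-1, n1 stuck-at-1, n2 stuck-at-1, n3 stuck-at-1}.
Test 2 (A=0, B=0, C=0, D=0): fault-free n0=0, n1=0, n2=0, n3=0 → 0; observed 0. Eliminates n1 stuck-at-1, n2 stuck-at-1, n3 stuck-at-1.
Only n0 stuck-at-1 is consistent with every test.

n0 stuck-at-1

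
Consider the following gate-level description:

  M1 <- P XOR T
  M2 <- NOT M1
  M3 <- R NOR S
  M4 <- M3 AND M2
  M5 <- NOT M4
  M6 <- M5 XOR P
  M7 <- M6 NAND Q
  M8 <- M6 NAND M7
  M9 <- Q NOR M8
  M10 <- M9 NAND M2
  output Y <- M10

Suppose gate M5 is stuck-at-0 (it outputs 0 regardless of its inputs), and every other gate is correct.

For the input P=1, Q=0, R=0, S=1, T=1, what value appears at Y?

Propagate with M5 forced: M1=0, M2=1, M3=0, M4=0, M5=0 [stuck-at-0], M6=1, M7=1, M8=0, M9=1, M10=0.
So Y = 0. (Without the fault it would be 1.)

0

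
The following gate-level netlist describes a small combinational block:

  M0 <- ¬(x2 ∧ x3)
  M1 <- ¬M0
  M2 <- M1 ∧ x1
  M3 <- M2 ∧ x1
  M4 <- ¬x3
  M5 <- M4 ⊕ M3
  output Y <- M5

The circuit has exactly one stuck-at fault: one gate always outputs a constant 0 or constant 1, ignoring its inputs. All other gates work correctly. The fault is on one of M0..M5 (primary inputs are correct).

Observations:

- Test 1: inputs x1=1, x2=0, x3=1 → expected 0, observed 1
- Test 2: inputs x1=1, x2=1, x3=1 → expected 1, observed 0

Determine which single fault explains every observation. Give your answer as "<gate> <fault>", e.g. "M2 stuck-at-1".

M4 stuck-at-1

Fault-free values for test 1 (x1=1, x2=0, x3=1): M0=1, M1=0, M2=0, M3=0, M4=0, M5=0, giving Y=0. Observed 1.
Test 1: faults giving observed 1 are {M0 stuck-at-0, M1 stuck-at-1, M2 stuck-at-1, M3 stuck-at-1, M4 stuck-at-1, M5 stuck-at-1}.
Test 2 (x1=1, x2=1, x3=1): fault-free M0=0, M1=1, M2=1, M3=1, M4=0, M5=1 → 1; observed 0. Eliminates M0 stuck-at-0, M1 stuck-at-1, M2 stuck-at-1, M3 stuck-at-1, M5 stuck-at-1.
Only M4 stuck-at-1 is consistent with every test.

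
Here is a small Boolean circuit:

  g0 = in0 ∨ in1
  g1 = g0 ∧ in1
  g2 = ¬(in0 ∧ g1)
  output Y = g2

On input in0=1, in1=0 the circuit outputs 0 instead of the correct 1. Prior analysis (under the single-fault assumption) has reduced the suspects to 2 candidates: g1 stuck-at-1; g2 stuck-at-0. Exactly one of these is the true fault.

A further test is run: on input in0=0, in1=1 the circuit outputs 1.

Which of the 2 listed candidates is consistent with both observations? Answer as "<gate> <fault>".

Evaluate each candidate on input in0=0, in1=1:
  g1 stuck-at-1: g0=1, g1=1 [stuck-at-1], g2=1 → 1 — matches
  g2 stuck-at-0: g0=1, g1=1, g2=0 [stuck-at-0] → 0 — eliminated
Only g1 stuck-at-1 reproduces the observed 1.

g1 stuck-at-1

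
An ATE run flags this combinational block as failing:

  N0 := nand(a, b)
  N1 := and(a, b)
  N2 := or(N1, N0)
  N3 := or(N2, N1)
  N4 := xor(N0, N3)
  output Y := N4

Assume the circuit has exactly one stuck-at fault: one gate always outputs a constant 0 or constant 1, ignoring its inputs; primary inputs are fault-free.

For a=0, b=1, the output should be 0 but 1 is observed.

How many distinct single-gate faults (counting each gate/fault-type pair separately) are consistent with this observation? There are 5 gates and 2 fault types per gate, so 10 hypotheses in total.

3

Fault-free: N0=1, N1=0, N2=1, N3=1, N4=0 → 0. Observed 1.
  N0 stuck-at-0: output 0 ✗
  N0 stuck-at-1: output 0 ✗
  N1 stuck-at-0: output 0 ✗
  N1 stuck-at-1: output 0 ✗
  N2 stuck-at-0: output 1 ✓
  N2 stuck-at-1: output 0 ✗
  N3 stuck-at-0: output 1 ✓
  N3 stuck-at-1: output 0 ✗
  N4 stuck-at-0: output 0 ✗
  N4 stuck-at-1: output 1 ✓
Consistent faults: {N2 stuck-at-0, N3 stuck-at-0, N4 stuck-at-1} — 3 in all.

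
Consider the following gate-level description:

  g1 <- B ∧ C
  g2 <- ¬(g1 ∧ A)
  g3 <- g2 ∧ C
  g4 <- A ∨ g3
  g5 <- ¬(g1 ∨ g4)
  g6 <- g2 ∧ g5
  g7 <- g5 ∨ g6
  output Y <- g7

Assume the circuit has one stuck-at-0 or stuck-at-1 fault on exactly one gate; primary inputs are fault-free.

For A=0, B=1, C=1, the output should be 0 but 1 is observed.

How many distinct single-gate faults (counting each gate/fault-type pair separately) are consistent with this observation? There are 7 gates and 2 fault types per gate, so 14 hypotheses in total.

Fault-free: g1=1, g2=1, g3=1, g4=1, g5=0, g6=0, g7=0 → 0. Observed 1.
  g1 stuck-at-0: output 0 ✗
  g1 stuck-at-1: output 0 ✗
  g2 stuck-at-0: output 0 ✗
  g2 stuck-at-1: output 0 ✗
  g3 stuck-at-0: output 0 ✗
  g3 stuck-at-1: output 0 ✗
  g4 stuck-at-0: output 0 ✗
  g4 stuck-at-1: output 0 ✗
  g5 stuck-at-0: output 0 ✗
  g5 stuck-at-1: output 1 ✓
  g6 stuck-at-0: output 0 ✗
  g6 stuck-at-1: output 1 ✓
  g7 stuck-at-0: output 0 ✗
  g7 stuck-at-1: output 1 ✓
Consistent faults: {g5 stuck-at-1, g6 stuck-at-1, g7 stuck-at-1} — 3 in all.

3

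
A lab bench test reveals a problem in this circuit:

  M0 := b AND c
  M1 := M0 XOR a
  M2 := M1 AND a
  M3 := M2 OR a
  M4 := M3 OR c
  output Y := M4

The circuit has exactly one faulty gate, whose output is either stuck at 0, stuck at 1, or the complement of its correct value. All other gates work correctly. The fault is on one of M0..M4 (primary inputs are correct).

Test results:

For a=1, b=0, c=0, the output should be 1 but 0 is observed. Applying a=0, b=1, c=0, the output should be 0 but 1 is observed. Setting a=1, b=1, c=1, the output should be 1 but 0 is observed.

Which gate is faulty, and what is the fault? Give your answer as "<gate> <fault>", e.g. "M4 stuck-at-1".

M4 inverted output

Fault-free values for test 1 (a=1, b=0, c=0): M0=0, M1=1, M2=1, M3=1, M4=1, giving Y=1. Observed 0.
Test 1: faults giving observed 0 are {M3 stuck-at-0, M3 inverted output, M4 stuck-at-0, M4 inverted output}.
Test 2 (a=0, b=1, c=0): fault-free M0=0, M1=0, M2=0, M3=0, M4=0 → 0; observed 1. Eliminates M3 stuck-at-0, M4 stuck-at-0.
Test 3 (a=1, b=1, c=1): fault-free M0=1, M1=0, M2=0, M3=1, M4=1 → 1; observed 0. Eliminates M3 inverted output.
Only M4 inverted output is consistent with every test.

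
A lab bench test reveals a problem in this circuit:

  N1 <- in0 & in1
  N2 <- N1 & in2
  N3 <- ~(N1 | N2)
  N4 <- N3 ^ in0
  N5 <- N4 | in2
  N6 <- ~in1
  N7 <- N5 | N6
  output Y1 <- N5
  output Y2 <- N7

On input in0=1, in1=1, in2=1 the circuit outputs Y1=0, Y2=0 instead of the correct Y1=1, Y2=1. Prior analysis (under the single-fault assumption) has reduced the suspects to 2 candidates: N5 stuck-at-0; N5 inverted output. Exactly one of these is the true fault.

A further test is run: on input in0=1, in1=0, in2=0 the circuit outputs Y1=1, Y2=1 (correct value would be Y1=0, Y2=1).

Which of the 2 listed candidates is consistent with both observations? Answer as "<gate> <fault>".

N5 inverted output

Evaluate each candidate on input in0=1, in1=0, in2=0:
  N5 stuck-at-0: N1=0, N2=0, N3=1, N4=0, N5=0 [stuck-at-0], N6=1, N7=1 → Y1=0, Y2=1 — eliminated
  N5 inverted output: N1=0, N2=0, N3=1, N4=0, N5=1 [inverted output], N6=1, N7=1 → Y1=1, Y2=1 — matches
Only N5 inverted output reproduces the observed Y1=1, Y2=1.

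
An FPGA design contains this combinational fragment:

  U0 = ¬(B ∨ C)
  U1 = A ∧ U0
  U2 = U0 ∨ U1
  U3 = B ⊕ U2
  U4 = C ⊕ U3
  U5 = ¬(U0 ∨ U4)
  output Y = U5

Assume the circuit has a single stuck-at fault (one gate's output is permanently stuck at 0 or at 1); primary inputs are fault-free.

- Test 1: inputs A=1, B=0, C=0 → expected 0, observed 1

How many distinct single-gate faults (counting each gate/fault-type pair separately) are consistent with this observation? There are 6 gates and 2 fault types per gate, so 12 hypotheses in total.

Fault-free: U0=1, U1=1, U2=1, U3=1, U4=1, U5=0 → 0. Observed 1.
  U0 stuck-at-0: output 1 ✓
  U0 stuck-at-1: output 0 ✗
  U1 stuck-at-0: output 0 ✗
  U1 stuck-at-1: output 0 ✗
  U2 stuck-at-0: output 0 ✗
  U2 stuck-at-1: output 0 ✗
  U3 stuck-at-0: output 0 ✗
  U3 stuck-at-1: output 0 ✗
  U4 stuck-at-0: output 0 ✗
  U4 stuck-at-1: output 0 ✗
  U5 stuck-at-0: output 0 ✗
  U5 stuck-at-1: output 1 ✓
Consistent faults: {U0 stuck-at-0, U5 stuck-at-1} — 2 in all.

2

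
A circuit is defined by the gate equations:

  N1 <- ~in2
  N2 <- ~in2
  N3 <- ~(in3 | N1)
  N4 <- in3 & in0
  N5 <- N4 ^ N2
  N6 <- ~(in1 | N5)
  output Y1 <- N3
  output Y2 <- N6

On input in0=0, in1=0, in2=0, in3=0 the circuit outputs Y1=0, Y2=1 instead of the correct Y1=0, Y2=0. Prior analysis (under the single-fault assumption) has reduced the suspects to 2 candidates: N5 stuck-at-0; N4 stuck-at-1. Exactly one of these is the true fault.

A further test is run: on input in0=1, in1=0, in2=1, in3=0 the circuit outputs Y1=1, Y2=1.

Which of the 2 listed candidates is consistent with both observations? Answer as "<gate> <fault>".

N5 stuck-at-0

Evaluate each candidate on input in0=1, in1=0, in2=1, in3=0:
  N5 stuck-at-0: N1=0, N2=0, N3=1, N4=0, N5=0 [stuck-at-0], N6=1 → Y1=1, Y2=1 — matches
  N4 stuck-at-1: N1=0, N2=0, N3=1, N4=1 [stuck-at-1], N5=1, N6=0 → Y1=1, Y2=0 — eliminated
Only N5 stuck-at-0 reproduces the observed Y1=1, Y2=1.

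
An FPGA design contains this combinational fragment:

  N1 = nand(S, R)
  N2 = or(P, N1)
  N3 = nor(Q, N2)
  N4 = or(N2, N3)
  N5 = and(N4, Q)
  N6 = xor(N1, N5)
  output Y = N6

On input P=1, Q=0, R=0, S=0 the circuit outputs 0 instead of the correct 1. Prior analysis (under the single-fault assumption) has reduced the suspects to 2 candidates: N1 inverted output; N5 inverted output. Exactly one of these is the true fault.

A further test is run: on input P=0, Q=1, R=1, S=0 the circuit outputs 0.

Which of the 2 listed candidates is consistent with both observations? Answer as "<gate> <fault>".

Evaluate each candidate on input P=0, Q=1, R=1, S=0:
  N1 inverted output: N1=0 [inverted output], N2=0, N3=0, N4=0, N5=0, N6=0 → 0 — matches
  N5 inverted output: N1=1, N2=1, N3=0, N4=1, N5=0 [inverted output], N6=1 → 1 — eliminated
Only N1 inverted output reproduces the observed 0.

N1 inverted output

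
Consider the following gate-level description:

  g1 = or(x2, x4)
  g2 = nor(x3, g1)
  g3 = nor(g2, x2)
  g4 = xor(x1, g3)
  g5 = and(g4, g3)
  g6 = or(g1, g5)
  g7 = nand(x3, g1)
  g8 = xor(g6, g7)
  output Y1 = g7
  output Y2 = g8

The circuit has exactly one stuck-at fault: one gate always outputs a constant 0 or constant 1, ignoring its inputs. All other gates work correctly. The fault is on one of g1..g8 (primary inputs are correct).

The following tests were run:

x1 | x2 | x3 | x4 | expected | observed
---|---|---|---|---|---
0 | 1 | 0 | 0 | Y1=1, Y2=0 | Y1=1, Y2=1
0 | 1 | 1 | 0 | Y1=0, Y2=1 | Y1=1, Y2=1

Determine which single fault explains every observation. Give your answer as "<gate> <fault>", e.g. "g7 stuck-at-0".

g1 stuck-at-0

Fault-free values for test 1 (x1=0, x2=1, x3=0, x4=0): g1=1, g2=0, g3=0, g4=0, g5=0, g6=1, g7=1, g8=0, giving Y1=1, Y2=0. Observed Y1=1, Y2=1.
Test 1: faults giving observed Y1=1, Y2=1 are {g1 stuck-at-0, g6 stuck-at-0, g8 stuck-at-1}.
Test 2 (x1=0, x2=1, x3=1, x4=0): fault-free g1=1, g2=0, g3=0, g4=0, g5=0, g6=1, g7=0, g8=1 → Y1=0, Y2=1; observed Y1=1, Y2=1. Eliminates g6 stuck-at-0, g8 stuck-at-1.
Only g1 stuck-at-0 is consistent with every test.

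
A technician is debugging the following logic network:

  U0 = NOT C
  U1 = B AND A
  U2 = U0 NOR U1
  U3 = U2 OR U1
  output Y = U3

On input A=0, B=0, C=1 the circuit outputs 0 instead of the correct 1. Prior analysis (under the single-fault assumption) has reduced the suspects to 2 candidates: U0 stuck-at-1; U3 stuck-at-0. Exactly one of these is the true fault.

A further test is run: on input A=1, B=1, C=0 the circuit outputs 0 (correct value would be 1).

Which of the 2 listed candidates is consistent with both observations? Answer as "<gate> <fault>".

Evaluate each candidate on input A=1, B=1, C=0:
  U0 stuck-at-1: U0=1 [stuck-at-1], U1=1, U2=0, U3=1 → 1 — eliminated
  U3 stuck-at-0: U0=1, U1=1, U2=0, U3=0 [stuck-at-0] → 0 — matches
Only U3 stuck-at-0 reproduces the observed 0.

U3 stuck-at-0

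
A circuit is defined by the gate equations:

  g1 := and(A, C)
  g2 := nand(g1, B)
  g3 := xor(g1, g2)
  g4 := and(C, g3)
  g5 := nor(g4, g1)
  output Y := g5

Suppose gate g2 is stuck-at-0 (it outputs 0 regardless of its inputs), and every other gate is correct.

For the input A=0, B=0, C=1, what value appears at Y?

Propagate with g2 forced: g1=0, g2=0 [stuck-at-0], g3=0, g4=0, g5=1.
So Y = 1. (Without the fault it would be 0.)

1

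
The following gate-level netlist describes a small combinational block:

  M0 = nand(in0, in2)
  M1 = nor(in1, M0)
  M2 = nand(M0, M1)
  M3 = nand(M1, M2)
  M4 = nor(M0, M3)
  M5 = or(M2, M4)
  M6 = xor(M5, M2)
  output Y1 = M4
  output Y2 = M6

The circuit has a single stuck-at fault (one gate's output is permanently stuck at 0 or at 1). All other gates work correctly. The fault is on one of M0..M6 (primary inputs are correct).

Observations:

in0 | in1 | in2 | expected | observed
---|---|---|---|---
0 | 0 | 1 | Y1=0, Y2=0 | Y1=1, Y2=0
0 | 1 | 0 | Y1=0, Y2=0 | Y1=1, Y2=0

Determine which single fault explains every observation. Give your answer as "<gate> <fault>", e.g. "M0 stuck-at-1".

Fault-free values for test 1 (in0=0, in1=0, in2=1): M0=1, M1=0, M2=1, M3=1, M4=0, M5=1, M6=0, giving Y1=0, Y2=0. Observed Y1=1, Y2=0.
Test 1: faults giving observed Y1=1, Y2=0 are {M0 stuck-at-0, M4 stuck-at-1}.
Test 2 (in0=0, in1=1, in2=0): fault-free M0=1, M1=0, M2=1, M3=1, M4=0, M5=1, M6=0 → Y1=0, Y2=0; observed Y1=1, Y2=0. Eliminates M0 stuck-at-0.
Only M4 stuck-at-1 is consistent with every test.

M4 stuck-at-1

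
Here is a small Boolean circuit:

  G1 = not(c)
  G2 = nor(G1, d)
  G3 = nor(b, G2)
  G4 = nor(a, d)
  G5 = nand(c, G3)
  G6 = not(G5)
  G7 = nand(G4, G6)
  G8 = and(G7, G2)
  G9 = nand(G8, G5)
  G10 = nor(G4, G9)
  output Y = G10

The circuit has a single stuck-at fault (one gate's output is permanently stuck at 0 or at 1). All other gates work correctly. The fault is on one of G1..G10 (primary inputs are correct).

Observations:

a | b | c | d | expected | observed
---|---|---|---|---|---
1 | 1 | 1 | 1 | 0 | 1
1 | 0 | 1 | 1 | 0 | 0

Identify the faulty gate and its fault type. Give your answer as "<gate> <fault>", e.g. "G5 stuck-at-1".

G8 stuck-at-1

Fault-free values for test 1 (a=1, b=1, c=1, d=1): G1=0, G2=0, G3=0, G4=0, G5=1, G6=0, G7=1, G8=0, G9=1, G10=0, giving Y=0. Observed 1.
Test 1: faults giving observed 1 are {G2 stuck-at-1, G8 stuck-at-1, G9 stuck-at-0, G10 stuck-at-1}.
Test 2 (a=1, b=0, c=1, d=1): fault-free G1=0, G2=0, G3=1, G4=0, G5=0, G6=1, G7=1, G8=0, G9=1, G10=0 → 0; observed 0. Eliminates G2 stuck-at-1, G9 stuck-at-0, G10 stuck-at-1.
Only G8 stuck-at-1 is consistent with every test.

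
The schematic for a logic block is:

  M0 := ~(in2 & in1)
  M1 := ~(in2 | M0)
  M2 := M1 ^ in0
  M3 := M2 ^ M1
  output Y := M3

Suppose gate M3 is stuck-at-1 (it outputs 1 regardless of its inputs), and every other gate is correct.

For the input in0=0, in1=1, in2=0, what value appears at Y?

Propagate with M3 forced: M0=1, M1=0, M2=0, M3=1 [stuck-at-1].
So Y = 1. (Without the fault it would be 0.)

1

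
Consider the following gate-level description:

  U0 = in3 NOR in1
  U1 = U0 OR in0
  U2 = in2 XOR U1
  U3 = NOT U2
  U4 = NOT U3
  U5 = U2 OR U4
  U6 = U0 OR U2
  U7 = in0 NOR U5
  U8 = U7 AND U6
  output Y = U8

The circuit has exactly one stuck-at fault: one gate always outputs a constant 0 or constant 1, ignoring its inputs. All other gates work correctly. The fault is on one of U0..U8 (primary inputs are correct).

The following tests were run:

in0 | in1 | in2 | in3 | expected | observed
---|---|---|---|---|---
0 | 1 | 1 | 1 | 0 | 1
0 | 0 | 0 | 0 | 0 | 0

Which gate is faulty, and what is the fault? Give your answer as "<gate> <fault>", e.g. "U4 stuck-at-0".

U0 stuck-at-1

Fault-free values for test 1 (in0=0, in1=1, in2=1, in3=1): U0=0, U1=0, U2=1, U3=0, U4=1, U5=1, U6=1, U7=0, U8=0, giving Y=0. Observed 1.
Test 1: faults giving observed 1 are {U0 stuck-at-1, U5 stuck-at-0, U7 stuck-at-1, U8 stuck-at-1}.
Test 2 (in0=0, in1=0, in2=0, in3=0): fault-free U0=1, U1=1, U2=1, U3=0, U4=1, U5=1, U6=1, U7=0, U8=0 → 0; observed 0. Eliminates U5 stuck-at-0, U7 stuck-at-1, U8 stuck-at-1.
Only U0 stuck-at-1 is consistent with every test.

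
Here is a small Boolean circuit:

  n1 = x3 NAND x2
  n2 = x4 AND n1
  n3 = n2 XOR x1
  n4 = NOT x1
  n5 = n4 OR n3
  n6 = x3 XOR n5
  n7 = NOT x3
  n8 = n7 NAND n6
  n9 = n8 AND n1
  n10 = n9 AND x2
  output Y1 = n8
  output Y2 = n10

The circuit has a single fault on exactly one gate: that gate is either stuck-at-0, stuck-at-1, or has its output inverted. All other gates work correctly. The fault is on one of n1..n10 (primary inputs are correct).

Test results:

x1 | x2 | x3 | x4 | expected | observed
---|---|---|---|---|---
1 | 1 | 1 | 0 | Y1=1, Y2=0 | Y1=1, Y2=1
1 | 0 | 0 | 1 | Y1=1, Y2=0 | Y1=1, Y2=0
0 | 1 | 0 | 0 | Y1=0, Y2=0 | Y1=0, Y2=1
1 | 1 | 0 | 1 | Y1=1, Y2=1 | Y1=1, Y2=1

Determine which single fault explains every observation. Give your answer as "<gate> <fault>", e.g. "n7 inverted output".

Fault-free values for test 1 (x1=1, x2=1, x3=1, x4=0): n1=0, n2=0, n3=1, n4=0, n5=1, n6=0, n7=0, n8=1, n9=0, n10=0, giving Y1=1, Y2=0. Observed Y1=1, Y2=1.
Test 1: faults giving observed Y1=1, Y2=1 are {n1 stuck-at-1, n1 inverted output, n9 stuck-at-1, n9 inverted output, n10 stuck-at-1, n10 inverted output}.
Test 2 (x1=1, x2=0, x3=0, x4=1): fault-free n1=1, n2=1, n3=0, n4=0, n5=0, n6=0, n7=1, n8=1, n9=1, n10=0 → Y1=1, Y2=0; observed Y1=1, Y2=0. Eliminates n1 inverted output, n10 stuck-at-1, n10 inverted output.
Test 3 (x1=0, x2=1, x3=0, x4=0): fault-free n1=1, n2=0, n3=0, n4=1, n5=1, n6=1, n7=1, n8=0, n9=0, n10=0 → Y1=0, Y2=0; observed Y1=0, Y2=1. Eliminates n1 stuck-at-1.
Test 4 (x1=1, x2=1, x3=0, x4=1): fault-free n1=1, n2=1, n3=0, n4=0, n5=0, n6=0, n7=1, n8=1, n9=1, n10=1 → Y1=1, Y2=1; observed Y1=1, Y2=1. Eliminates n9 inverted output.
Only n9 stuck-at-1 is consistent with every test.

n9 stuck-at-1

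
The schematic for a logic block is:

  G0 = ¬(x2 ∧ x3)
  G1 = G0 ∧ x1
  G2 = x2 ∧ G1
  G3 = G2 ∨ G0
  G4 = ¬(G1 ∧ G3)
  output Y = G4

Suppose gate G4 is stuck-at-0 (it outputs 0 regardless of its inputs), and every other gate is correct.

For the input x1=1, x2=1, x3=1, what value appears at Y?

0

Propagate with G4 forced: G0=0, G1=0, G2=0, G3=0, G4=0 [stuck-at-0].
So Y = 0. (Without the fault it would be 1.)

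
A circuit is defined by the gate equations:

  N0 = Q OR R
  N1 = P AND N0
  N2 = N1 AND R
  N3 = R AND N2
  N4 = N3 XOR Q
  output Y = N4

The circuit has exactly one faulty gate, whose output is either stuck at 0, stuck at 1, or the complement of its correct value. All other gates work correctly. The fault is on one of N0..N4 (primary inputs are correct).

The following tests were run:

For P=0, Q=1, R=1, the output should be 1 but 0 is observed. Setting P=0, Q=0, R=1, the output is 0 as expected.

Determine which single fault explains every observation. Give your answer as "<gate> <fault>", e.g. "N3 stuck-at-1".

N4 stuck-at-0

Fault-free values for test 1 (P=0, Q=1, R=1): N0=1, N1=0, N2=0, N3=0, N4=1, giving Y=1. Observed 0.
Test 1: faults giving observed 0 are {N1 stuck-at-1, N1 inverted output, N2 stuck-at-1, N2 inverted output, N3 stuck-at-1, N3 inverted output, N4 stuck-at-0, N4 inverted output}.
Test 2 (P=0, Q=0, R=1): fault-free N0=1, N1=0, N2=0, N3=0, N4=0 → 0; observed 0. Eliminates N1 stuck-at-1, N1 inverted output, N2 stuck-at-1, N2 inverted output, N3 stuck-at-1, N3 inverted output, N4 inverted output.
Only N4 stuck-at-0 is consistent with every test.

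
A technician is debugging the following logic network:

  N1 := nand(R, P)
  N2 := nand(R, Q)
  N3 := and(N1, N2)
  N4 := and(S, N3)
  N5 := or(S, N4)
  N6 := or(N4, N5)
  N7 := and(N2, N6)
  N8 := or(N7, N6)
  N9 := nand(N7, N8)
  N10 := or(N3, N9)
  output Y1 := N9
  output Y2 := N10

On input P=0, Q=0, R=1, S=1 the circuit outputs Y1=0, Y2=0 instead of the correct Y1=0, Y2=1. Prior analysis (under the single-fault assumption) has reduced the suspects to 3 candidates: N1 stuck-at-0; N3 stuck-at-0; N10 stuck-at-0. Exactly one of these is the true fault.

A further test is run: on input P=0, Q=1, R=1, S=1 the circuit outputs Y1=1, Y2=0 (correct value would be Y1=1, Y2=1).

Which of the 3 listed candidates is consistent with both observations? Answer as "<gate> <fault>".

N10 stuck-at-0

Evaluate each candidate on input P=0, Q=1, R=1, S=1:
  N1 stuck-at-0: N1=0 [stuck-at-0], N2=0, N3=0, N4=0, N5=1, N6=1, N7=0, N8=1, N9=1, N10=1 → Y1=1, Y2=1 — eliminated
  N3 stuck-at-0: N1=1, N2=0, N3=0 [stuck-at-0], N4=0, N5=1, N6=1, N7=0, N8=1, N9=1, N10=1 → Y1=1, Y2=1 — eliminated
  N10 stuck-at-0: N1=1, N2=0, N3=0, N4=0, N5=1, N6=1, N7=0, N8=1, N9=1, N10=0 [stuck-at-0] → Y1=1, Y2=0 — matches
Only N10 stuck-at-0 reproduces the observed Y1=1, Y2=0.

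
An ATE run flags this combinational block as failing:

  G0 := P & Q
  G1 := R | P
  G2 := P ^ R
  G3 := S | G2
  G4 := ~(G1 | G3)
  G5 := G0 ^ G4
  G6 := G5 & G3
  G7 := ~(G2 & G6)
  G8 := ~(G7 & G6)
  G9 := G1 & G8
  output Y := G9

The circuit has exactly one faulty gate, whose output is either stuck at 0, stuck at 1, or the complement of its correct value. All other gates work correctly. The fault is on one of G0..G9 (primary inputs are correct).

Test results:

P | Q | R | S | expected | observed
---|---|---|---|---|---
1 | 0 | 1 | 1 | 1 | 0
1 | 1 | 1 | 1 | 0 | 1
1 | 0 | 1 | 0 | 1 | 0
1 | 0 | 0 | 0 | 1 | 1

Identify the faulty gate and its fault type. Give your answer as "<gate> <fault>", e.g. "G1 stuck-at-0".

G6 inverted output

Fault-free values for test 1 (P=1, Q=0, R=1, S=1): G0=0, G1=1, G2=0, G3=1, G4=0, G5=0, G6=0, G7=1, G8=1, G9=1, giving Y=1. Observed 0.
Test 1: faults giving observed 0 are {G0 stuck-at-1, G0 inverted output, G1 stuck-at-0, G1 inverted output, G4 stuck-at-1, G4 inverted output, G5 stuck-at-1, G5 inverted output, G6 stuck-at-1, G6 inverted output, G8 stuck-at-0, G8 inverted output, G9 stuck-at-0, G9 inverted output}.
Test 2 (P=1, Q=1, R=1, S=1): fault-free G0=1, G1=1, G2=0, G3=1, G4=0, G5=1, G6=1, G7=1, G8=0, G9=0 → 0; observed 1. Eliminates G0 stuck-at-1, G1 stuck-at-0, G1 inverted output, G5 stuck-at-1, G6 stuck-at-1, G8 stuck-at-0, G9 stuck-at-0.
Test 3 (P=1, Q=0, R=1, S=0): fault-free G0=0, G1=1, G2=0, G3=0, G4=0, G5=0, G6=0, G7=1, G8=1, G9=1 → 1; observed 0. Eliminates G0 inverted output, G4 stuck-at-1, G4 inverted output, G5 inverted output.
Test 4 (P=1, Q=0, R=0, S=0): fault-free G0=0, G1=1, G2=1, G3=1, G4=0, G5=0, G6=0, G7=1, G8=1, G9=1 → 1; observed 1. Eliminates G8 inverted output, G9 inverted output.
Only G6 inverted output is consistent with every test.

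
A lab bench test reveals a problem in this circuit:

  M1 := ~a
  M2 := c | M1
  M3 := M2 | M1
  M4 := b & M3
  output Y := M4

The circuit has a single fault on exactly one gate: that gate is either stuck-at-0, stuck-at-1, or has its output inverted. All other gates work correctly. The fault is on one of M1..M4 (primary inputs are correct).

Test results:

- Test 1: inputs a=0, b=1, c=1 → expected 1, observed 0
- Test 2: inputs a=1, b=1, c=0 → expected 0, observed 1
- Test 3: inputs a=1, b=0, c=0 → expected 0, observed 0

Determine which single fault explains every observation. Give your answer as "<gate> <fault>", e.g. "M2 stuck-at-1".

M3 inverted output

Fault-free values for test 1 (a=0, b=1, c=1): M1=1, M2=1, M3=1, M4=1, giving Y=1. Observed 0.
Test 1: faults giving observed 0 are {M3 stuck-at-0, M3 inverted output, M4 stuck-at-0, M4 inverted output}.
Test 2 (a=1, b=1, c=0): fault-free M1=0, M2=0, M3=0, M4=0 → 0; observed 1. Eliminates M3 stuck-at-0, M4 stuck-at-0.
Test 3 (a=1, b=0, c=0): fault-free M1=0, M2=0, M3=0, M4=0 → 0; observed 0. Eliminates M4 inverted output.
Only M3 inverted output is consistent with every test.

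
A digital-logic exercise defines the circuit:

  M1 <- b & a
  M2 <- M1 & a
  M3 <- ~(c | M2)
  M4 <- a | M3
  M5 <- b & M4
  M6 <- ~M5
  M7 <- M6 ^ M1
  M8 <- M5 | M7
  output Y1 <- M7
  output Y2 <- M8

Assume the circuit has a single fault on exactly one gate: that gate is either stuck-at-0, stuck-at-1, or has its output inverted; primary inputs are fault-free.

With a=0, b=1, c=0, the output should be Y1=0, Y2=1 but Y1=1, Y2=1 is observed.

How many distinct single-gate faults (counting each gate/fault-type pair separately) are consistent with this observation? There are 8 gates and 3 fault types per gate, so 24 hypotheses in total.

14

Fault-free: M1=0, M2=0, M3=1, M4=1, M5=1, M6=0, M7=0, M8=1 → Y1=0, Y2=1. Observed Y1=1, Y2=1.
  M1: stuck-at-1, inverted output ✓; others ✗
  M2: stuck-at-1, inverted output ✓; others ✗
  M3: stuck-at-0, inverted output ✓; others ✗
  M4: stuck-at-0, inverted output ✓; others ✗
  M5: stuck-at-0, inverted output ✓; others ✗
  M6: stuck-at-1, inverted output ✓; others ✗
  M7: stuck-at-1, inverted output ✓; others ✗
  M8: none of the 3 fault types match ✗
Consistent faults: {M1 stuck-at-1, M1 inverted output, M2 stuck-at-1, M2 inverted output, M3 stuck-at-0, M3 inverted output, M4 stuck-at-0, M4 inverted output, M5 stuck-at-0, M5 inverted output, M6 stuck-at-1, M6 inverted output, M7 stuck-at-1, M7 inverted output} — 14 in all.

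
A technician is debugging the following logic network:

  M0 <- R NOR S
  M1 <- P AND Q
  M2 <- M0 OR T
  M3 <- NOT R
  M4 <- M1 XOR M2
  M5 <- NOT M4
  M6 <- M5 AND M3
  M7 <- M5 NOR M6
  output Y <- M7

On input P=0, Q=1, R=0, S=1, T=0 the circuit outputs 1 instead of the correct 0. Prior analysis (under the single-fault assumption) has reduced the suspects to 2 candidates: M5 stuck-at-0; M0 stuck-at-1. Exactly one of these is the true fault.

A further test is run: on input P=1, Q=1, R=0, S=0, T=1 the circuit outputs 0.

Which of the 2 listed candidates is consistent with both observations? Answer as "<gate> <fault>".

M0 stuck-at-1

Evaluate each candidate on input P=1, Q=1, R=0, S=0, T=1:
  M5 stuck-at-0: M0=1, M1=1, M2=1, M3=1, M4=0, M5=0 [stuck-at-0], M6=0, M7=1 → 1 — eliminated
  M0 stuck-at-1: M0=1 [stuck-at-1], M1=1, M2=1, M3=1, M4=0, M5=1, M6=1, M7=0 → 0 — matches
Only M0 stuck-at-1 reproduces the observed 0.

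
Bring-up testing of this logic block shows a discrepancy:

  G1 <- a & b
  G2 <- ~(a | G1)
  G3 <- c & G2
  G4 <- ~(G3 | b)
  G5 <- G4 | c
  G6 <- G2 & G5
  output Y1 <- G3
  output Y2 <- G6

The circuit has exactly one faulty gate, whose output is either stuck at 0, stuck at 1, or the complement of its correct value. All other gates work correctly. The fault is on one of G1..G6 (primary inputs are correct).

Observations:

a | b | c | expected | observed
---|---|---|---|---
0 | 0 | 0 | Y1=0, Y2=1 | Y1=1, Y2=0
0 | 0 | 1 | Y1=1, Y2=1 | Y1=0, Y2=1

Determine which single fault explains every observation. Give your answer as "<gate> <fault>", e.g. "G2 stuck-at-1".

G3 inverted output

Fault-free values for test 1 (a=0, b=0, c=0): G1=0, G2=1, G3=0, G4=1, G5=1, G6=1, giving Y1=0, Y2=1. Observed Y1=1, Y2=0.
Test 1: faults giving observed Y1=1, Y2=0 are {G3 stuck-at-1, G3 inverted output}.
Test 2 (a=0, b=0, c=1): fault-free G1=0, G2=1, G3=1, G4=0, G5=1, G6=1 → Y1=1, Y2=1; observed Y1=0, Y2=1. Eliminates G3 stuck-at-1.
Only G3 inverted output is consistent with every test.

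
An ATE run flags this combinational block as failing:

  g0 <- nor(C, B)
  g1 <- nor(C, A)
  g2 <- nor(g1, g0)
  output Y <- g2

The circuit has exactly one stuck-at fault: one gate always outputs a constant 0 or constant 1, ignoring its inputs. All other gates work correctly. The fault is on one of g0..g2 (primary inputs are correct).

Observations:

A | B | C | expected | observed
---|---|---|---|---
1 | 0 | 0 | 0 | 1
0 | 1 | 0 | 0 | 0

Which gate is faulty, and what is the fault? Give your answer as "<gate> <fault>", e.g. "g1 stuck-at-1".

g0 stuck-at-0

Fault-free values for test 1 (A=1, B=0, C=0): g0=1, g1=0, g2=0, giving Y=0. Observed 1.
Test 1: faults giving observed 1 are {g0 stuck-at-0, g2 stuck-at-1}.
Test 2 (A=0, B=1, C=0): fault-free g0=0, g1=1, g2=0 → 0; observed 0. Eliminates g2 stuck-at-1.
Only g0 stuck-at-0 is consistent with every test.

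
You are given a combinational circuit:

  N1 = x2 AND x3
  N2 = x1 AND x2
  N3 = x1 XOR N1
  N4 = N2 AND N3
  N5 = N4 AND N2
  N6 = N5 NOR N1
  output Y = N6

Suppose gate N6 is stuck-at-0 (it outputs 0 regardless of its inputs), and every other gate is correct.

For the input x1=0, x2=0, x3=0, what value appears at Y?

Propagate with N6 forced: N1=0, N2=0, N3=0, N4=0, N5=0, N6=0 [stuck-at-0].
So Y = 0. (Without the fault it would be 1.)

0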